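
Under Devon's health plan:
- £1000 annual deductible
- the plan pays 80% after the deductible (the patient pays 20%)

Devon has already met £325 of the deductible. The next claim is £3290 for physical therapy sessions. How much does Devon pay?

£1198

Deductible still to meet: £1000 − £325 = £675.
That leaves £3290 − £675 = £2615 for coinsurance.
Coinsurance: £2615 × 20% = £523.
So the patient owes £675 + £523 = £1198.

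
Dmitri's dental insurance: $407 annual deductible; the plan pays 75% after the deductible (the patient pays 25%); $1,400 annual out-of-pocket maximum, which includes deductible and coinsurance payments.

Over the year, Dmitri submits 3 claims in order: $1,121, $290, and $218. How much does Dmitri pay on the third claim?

$54.50

#1 ($1,121): $407 to deductible, leaving $714; 25% of $714 = $178.50. Patient pays $585.50; OOP now $585.50.
#2 ($290): deductible met; 25% of $290 = $72.50. Cost to patient: $72.50. OOP to date $658.
#3 ($218): deductible met; 25% of $218 = $54.50. Patient owes $54.50 (running OOP $712.50).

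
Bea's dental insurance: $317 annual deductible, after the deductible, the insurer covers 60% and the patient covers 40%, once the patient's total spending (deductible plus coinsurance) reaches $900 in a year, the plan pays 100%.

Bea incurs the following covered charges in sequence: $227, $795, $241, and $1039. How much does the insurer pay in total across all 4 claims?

$1402

Claim 1 ($227): fully absorbed by the deductible. Cost to patient: $227. OOP to date $227. Plan pays $227 − $227 = $0.
Claim 2 ($795): $90 to deductible, leaving $705; patient's 40% is $282. Patient owes $372 (running OOP $599). Insurer: $795 − $372 = $423.
Claim 3 ($241): deductible met; 40% of $241 = $96.40. Patient pays $96.40; OOP now $695.40. Plan pays $241 − $96.40 = $144.60.
Claim 4 ($1039): deductible already satisfied, so patient's share is 40% × $1039 = $415.60. That would push OOP to $1111, over the $900 cap, so patient pays $900 − $695.40 = $204.60. Plan pays $1039 − $204.60 = $834.40.
Insurer total = bills − patient's total = $2302 − $900 = $1402.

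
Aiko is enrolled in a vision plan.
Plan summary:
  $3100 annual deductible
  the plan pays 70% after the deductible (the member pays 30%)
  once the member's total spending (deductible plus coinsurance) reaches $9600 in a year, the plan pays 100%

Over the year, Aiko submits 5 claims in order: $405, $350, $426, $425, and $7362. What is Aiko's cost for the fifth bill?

Claim 1 ($405): fully absorbed by the deductible. Cost to member: $405. OOP to date $405.
Claim 2 ($350): fully absorbed by the deductible. Member pays $350; OOP now $755.
Claim 3 ($426): entire amount goes to the deductible. Member pays $426; OOP now $1181.
Claim 4 ($425): entire amount goes to the deductible. Member pays $425; OOP now $1606.
Claim 5 ($7362): deductible takes $1494, $5868 remains; member's 30% is $1760.40. Member pays $3254.40; OOP now $4860.40.

$3254.40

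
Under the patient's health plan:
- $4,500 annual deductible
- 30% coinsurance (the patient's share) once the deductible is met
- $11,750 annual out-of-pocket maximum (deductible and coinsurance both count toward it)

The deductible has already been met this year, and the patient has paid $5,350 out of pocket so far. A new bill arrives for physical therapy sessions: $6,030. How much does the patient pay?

$1,809

With the deductible met, the entire $6,030 is subject to coinsurance.
Coinsurance: $6,030 × 30% = $1,809.
Year-to-date out-of-pocket becomes $5,350 + $1,809 = $7,159, still under the $11,750 maximum, so no cap applies.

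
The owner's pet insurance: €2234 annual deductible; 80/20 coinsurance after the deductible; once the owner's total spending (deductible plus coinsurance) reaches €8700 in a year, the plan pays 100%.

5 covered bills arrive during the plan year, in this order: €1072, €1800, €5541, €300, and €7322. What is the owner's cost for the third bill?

Claim 1 (€1072): fully absorbed by the deductible. Owner owes €1072 (running OOP €1072).
Claim 2 (€1800): deductible takes €1162, €638 remains; owner's 20% is €127.60. Owner owes €1289.60 (running OOP €2361.60).
Claim 3 (€5541): deductible met; 20% of €5541 = €1108.20. Cost to owner: €1108.20. OOP to date €3469.80.

€1108.20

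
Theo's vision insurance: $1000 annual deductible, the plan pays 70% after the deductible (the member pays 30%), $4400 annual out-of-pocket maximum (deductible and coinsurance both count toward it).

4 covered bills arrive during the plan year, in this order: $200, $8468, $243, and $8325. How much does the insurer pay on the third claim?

$170.10

Bill 1, $200: all of it applies to the deductible. Cost to member: $200. OOP to date $200. Plan pays $200 − $200 = $0.
Bill 2, $8468: $800 finishes the deductible; $7668 goes to coinsurance; 30% of $7668 = $2300.40. Cost to member: $3100.40. OOP to date $3300.40. Plan pays $8468 − $3100.40 = $5367.60.
Bill 3, $243: deductible already satisfied, so member's share is 30% × $243 = $72.90. Member pays $72.90; OOP now $3373.30. Insurer: $243 − $72.90 = $170.10.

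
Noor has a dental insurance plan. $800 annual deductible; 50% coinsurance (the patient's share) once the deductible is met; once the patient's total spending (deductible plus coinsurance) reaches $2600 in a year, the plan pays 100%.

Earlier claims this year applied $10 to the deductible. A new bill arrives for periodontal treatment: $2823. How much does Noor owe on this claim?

$10 of the $800 deductible is already met, leaving $790.
The remaining $2033 (= $2823 − $790) moves to coinsurance.
Patient's 50% share of $2033 is $1016.50.
That puts the patient's cost at $790 + $1016.50 = $1806.50 before any cap.
Cumulative spending $10 + $1806.50 = $1816.50 stays under the $2600 maximum.

$1806.50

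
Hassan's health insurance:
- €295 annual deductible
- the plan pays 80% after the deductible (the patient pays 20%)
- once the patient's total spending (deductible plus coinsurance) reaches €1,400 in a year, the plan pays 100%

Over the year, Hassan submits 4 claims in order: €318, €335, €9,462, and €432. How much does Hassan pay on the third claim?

Claim 1 — €318: €295 to deductible, leaving €23; coinsurance €23 × 20% = €4.60. Patient pays €299.60; OOP now €299.60.
Claim 2 — €335: deductible met; 20% of €335 = €67. Cost to patient: €67. OOP to date €366.60.
Claim 3 — €9,462: deductible met; 20% of €9,462 = €1,892.40. That would push OOP to €2,259, over the €1,400 cap, so patient pays €1,400 − €366.60 = €1,033.40.

€1,033.40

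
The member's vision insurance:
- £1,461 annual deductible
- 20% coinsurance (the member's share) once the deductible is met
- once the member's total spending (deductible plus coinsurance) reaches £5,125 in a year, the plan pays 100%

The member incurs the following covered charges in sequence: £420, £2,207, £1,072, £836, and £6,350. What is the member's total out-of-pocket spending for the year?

£3,345.80

Claim 1 (£420): fully absorbed by the deductible. Cost to member: £420. OOP to date £420.
Claim 2 (£2,207): £1,041 to deductible, leaving £1,166; 20% of £1,166 = £233.20. Member pays £1,274.20; OOP now £1,694.20.
Claim 3 (£1,072): deductible already satisfied, so member's share is 20% × £1,072 = £214.40. Member pays £214.40; OOP now £1,908.60.
Claim 4 (£836): deductible already satisfied, so member's share is 20% × £836 = £167.20. Member pays £167.20; OOP now £2,075.80.
Claim 5 (£6,350): deductible met; 20% of £6,350 = £1,270. Member pays £1,270; OOP now £3,345.80.
Summing the member's payments: £420 + £1,274.20 + £214.40 + £167.20 + £1,270 = £3,345.80.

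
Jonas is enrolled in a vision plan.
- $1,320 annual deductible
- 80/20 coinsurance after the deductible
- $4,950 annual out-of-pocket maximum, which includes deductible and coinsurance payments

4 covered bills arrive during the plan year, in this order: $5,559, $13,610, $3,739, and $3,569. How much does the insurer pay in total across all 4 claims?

Claim 1 — $5,559: $1,320 to deductible, leaving $4,239; 20% of $4,239 = $847.80. Member pays $2,167.80; OOP now $2,167.80. Plan pays $5,559 − $2,167.80 = $3,391.20.
Claim 2 — $13,610: deductible met; 20% of $13,610 = $2,722. Member owes $2,722 (running OOP $4,889.80). Insurer: $13,610 − $2,722 = $10,888.
Claim 3 — $3,739: 20% coinsurance on $3,739 = $747.80. Adding that to $4,889.80 gives $5,637.60, past the $4,950 cap; member pays only $4,950 − $4,889.80 = $60.20. Insurer: $3,739 − $60.20 = $3,678.80.
Claim 4 — $3,569: deductible met; 20% of $3,569 = $713.80. Adding that to $4,950 gives $5,663.80, past the $4,950 cap; member pays only $4,950 − $4,950 = $0. Insurer: $3,569 − $0 = $3,569.
Insurer total: $3,391.20 + $10,888 + $3,678.80 + $3,569 = $21,527.

$21,527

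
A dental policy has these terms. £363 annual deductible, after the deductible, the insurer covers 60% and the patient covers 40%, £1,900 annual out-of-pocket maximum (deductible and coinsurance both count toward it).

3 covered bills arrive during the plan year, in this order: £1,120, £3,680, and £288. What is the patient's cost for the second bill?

£1,234.20

Claim 1 — £1,120: £363 to deductible, leaving £757; coinsurance £757 × 40% = £302.80. Cost to patient: £665.80. OOP to date £665.80.
Claim 2 — £3,680: deductible already satisfied, so patient's share is 40% × £3,680 = £1,472. Adding that to £665.80 gives £2,137.80, past the £1,900 cap; patient pays only £1,900 − £665.80 = £1,234.20.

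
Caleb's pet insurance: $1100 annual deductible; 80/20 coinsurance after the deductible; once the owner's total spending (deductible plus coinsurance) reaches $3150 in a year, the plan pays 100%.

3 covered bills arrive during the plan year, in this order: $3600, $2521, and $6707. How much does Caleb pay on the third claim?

$1045.80

Claim 1 ($3600): $1100 finishes the deductible; $2500 goes to coinsurance; owner's 20% is $500. Cost to owner: $1600. OOP to date $1600.
Claim 2 ($2521): deductible already satisfied, so owner's share is 20% × $2521 = $504.20. Cost to owner: $504.20. OOP to date $2104.20.
Claim 3 ($6707): 20% coinsurance on $6707 = $1341.40. OOP would hit $3445.60 > $3150, so the cap limits the owner to $3150 − $2104.20 = $1045.80.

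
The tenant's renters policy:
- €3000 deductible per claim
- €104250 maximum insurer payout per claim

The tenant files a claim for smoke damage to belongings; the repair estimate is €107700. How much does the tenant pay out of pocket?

After the deductible, €107700 − €3000 = €104700 remains.
The €104250 per-incident cap binds; insurer pays €104250.
Tenant's share is the uncovered remainder: €107700 − €104250 = €3450.

€3450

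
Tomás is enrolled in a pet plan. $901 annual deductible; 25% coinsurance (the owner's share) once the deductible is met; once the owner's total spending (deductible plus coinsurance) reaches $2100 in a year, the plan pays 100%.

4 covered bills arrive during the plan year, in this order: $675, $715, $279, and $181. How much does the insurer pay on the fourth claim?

Claim 1 ($675): entire amount goes to the deductible. Owner pays $675; OOP now $675. Insurer: $675 − $675 = $0.
Claim 2 ($715): deductible takes $226, $489 remains; 25% of $489 = $122.25. Cost to owner: $348.25. OOP to date $1023.25. Plan pays $715 − $348.25 = $366.75.
Claim 3 ($279): 25% coinsurance on $279 = $69.75. Owner pays $69.75; OOP now $1093. Plan pays $279 − $69.75 = $209.25.
Claim 4 ($181): 25% coinsurance on $181 = $45.25. Cost to owner: $45.25. OOP to date $1138.25. Insurer: $181 − $45.25 = $135.75.

$135.75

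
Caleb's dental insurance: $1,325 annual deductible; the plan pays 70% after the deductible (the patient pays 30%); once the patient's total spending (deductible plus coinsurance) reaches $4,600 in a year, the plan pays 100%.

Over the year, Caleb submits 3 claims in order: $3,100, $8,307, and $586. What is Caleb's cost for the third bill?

Claim 1 — $3,100: deductible takes $1,325, $1,775 remains; 30% of $1,775 = $532.50. Cost to patient: $1,857.50. OOP to date $1,857.50.
Claim 2 — $8,307: 30% coinsurance on $8,307 = $2,492.10. Patient pays $2,492.10; OOP now $4,349.60.
Claim 3 — $586: deductible already satisfied, so patient's share is 30% × $586 = $175.80. Patient pays $175.80; OOP now $4,525.40.

$175.80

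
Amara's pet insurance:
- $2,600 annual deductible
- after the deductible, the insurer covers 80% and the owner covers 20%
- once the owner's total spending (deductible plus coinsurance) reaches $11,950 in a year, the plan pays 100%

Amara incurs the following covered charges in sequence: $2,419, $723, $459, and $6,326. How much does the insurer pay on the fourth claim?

Bill 1, $2,419: fully absorbed by the deductible. Owner owes $2,419 (running OOP $2,419). Insurer: $2,419 − $2,419 = $0.
Bill 2, $723: $181 finishes the deductible; $542 goes to coinsurance; coinsurance $542 × 20% = $108.40. Owner owes $289.40 (running OOP $2,708.40). Insurer: $723 − $289.40 = $433.60.
Bill 3, $459: deductible met; 20% of $459 = $91.80. Owner pays $91.80; OOP now $2,800.20. Plan pays $459 − $91.80 = $367.20.
Bill 4, $6,326: 20% coinsurance on $6,326 = $1,265.20. Owner owes $1,265.20 (running OOP $4,065.40). Insurer: $6,326 − $1,265.20 = $5,060.80.

$5,060.80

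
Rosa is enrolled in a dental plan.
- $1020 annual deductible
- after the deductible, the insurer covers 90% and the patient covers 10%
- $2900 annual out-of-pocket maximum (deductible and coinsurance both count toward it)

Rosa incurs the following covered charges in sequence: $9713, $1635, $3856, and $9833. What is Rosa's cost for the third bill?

$385.60

Bill 1, $9713: $1020 finishes the deductible; $8693 goes to coinsurance; 10% of $8693 = $869.30. Cost to patient: $1889.30. OOP to date $1889.30.
Bill 2, $1635: 10% coinsurance on $1635 = $163.50. Cost to patient: $163.50. OOP to date $2052.80.
Bill 3, $3856: deductible already satisfied, so patient's share is 10% × $3856 = $385.60. Patient pays $385.60; OOP now $2438.40.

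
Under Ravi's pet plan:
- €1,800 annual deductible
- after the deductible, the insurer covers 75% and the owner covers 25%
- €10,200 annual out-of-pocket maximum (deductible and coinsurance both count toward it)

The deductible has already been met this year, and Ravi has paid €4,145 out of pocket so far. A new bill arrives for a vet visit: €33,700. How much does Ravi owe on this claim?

With the deductible met, the entire €33,700 is subject to coinsurance.
Owner's 25% share of €33,700 is €8,425.
Adding €8,425 to the €4,145 already spent would give €12,570, which exceeds the €10,200 cap; the owner pays just €10,200 − €4,145 = €6,055.

€6,055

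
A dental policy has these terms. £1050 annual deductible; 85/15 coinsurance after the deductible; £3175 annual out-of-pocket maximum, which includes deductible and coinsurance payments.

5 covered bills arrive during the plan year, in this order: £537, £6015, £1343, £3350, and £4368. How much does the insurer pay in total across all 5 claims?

Bill 1, £537: fully absorbed by the deductible. Cost to patient: £537. OOP to date £537. Plan pays £537 − £537 = £0.
Bill 2, £6015: £513 to deductible, leaving £5502; 15% of £5502 = £825.30. Patient owes £1338.30 (running OOP £1875.30). Plan pays £6015 − £1338.30 = £4676.70.
Bill 3, £1343: 15% coinsurance on £1343 = £201.45. Cost to patient: £201.45. OOP to date £2076.75. Plan pays £1343 − £201.45 = £1141.55.
Bill 4, £3350: 15% coinsurance on £3350 = £502.50. Patient owes £502.50 (running OOP £2579.25). Insurer: £3350 − £502.50 = £2847.50.
Bill 5, £4368: deductible met; 15% of £4368 = £655.20. OOP would hit £3234.45 > £3175, so the cap limits the patient to £3175 − £2579.25 = £595.75. Insurer: £4368 − £595.75 = £3772.25.
Insurer total = bills − patient's total = £15613 − £3175 = £12438.

£12438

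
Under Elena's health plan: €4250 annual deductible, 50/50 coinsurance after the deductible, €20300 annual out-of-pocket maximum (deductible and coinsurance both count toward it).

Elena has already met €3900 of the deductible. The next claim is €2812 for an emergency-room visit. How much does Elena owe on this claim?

€1581

Remaining deductible: €4250 − €3900 = €350.
The remaining €2462 (= €2812 − €350) moves to coinsurance.
Coinsurance: €2462 × 50% = €1231.
That puts the patient's cost at €350 + €1231 = €1581 before any cap.
Cumulative spending €3900 + €1581 = €5481 stays under the €20300 maximum.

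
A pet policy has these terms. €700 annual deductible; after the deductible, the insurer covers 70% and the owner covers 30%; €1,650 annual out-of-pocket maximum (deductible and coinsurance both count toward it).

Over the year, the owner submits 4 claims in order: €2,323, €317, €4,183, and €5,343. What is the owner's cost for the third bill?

Claim 1 (€2,323): deductible takes €700, €1,623 remains; owner's 30% is €486.90. Owner owes €1,186.90 (running OOP €1,186.90).
Claim 2 (€317): deductible already satisfied, so owner's share is 30% × €317 = €95.10. Owner owes €95.10 (running OOP €1,282).
Claim 3 (€4,183): deductible already satisfied, so owner's share is 30% × €4,183 = €1,254.90. OOP would hit €2,536.90 > €1,650, so the cap limits the owner to €1,650 − €1,282 = €368.

€368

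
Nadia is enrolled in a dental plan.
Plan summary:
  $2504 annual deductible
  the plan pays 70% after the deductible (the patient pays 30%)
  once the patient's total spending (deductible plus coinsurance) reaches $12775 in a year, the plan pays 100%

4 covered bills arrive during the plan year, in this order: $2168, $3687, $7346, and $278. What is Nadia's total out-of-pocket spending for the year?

$5796.50

Claim 1 ($2168): fully absorbed by the deductible. Patient pays $2168; OOP now $2168.
Claim 2 ($3687): $336 to deductible, leaving $3351; coinsurance $3351 × 30% = $1005.30. Cost to patient: $1341.30. OOP to date $3509.30.
Claim 3 ($7346): deductible met; 30% of $7346 = $2203.80. Patient pays $2203.80; OOP now $5713.10.
Claim 4 ($278): 30% coinsurance on $278 = $83.40. Patient owes $83.40 (running OOP $5796.50).
Summing the patient's payments: $2168 + $1341.30 + $2203.80 + $83.40 = $5796.50.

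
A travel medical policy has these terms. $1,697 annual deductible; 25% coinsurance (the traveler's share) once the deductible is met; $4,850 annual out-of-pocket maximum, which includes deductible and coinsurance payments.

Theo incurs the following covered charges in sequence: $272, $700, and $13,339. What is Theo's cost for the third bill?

Claim 1 — $272: entire amount goes to the deductible. Traveler owes $272 (running OOP $272).
Claim 2 — $700: entire amount goes to the deductible. Traveler pays $700; OOP now $972.
Claim 3 — $13,339: $725 finishes the deductible; $12,614 goes to coinsurance; 25% of $12,614 = $3,153.50. Deductible plus coinsurance: $725 + $3,153.50 = $3,878.50. That would push OOP to $4,850.50, over the $4,850 cap, so traveler pays $4,850 − $972 = $3,878.

$3,878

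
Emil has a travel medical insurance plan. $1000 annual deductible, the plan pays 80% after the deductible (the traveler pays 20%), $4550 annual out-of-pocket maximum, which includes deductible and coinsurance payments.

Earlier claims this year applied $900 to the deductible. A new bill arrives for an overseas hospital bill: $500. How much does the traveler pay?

$900 of the $1000 deductible is already met, leaving $100.
After the $100 deductible portion, $500 − $100 = $400 is subject to coinsurance.
Coinsurance: $400 × 20% = $80.
So the traveler owes $100 + $80 = $180 before any cap.
Cumulative spending $900 + $180 = $1080 stays under the $4550 maximum.

$180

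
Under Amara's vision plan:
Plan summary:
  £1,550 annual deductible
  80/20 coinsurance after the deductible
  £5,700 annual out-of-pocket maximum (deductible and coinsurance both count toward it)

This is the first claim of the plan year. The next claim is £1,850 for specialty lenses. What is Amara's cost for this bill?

£1,610

Nothing has been paid toward the £1,550 deductible, so the first £1,550 of this charge is applied there.
That leaves £1,850 − £1,550 = £300 for coinsurance.
Member's 20% share of £300 is £60.
That puts the member's cost at £1,550 + £60 = £1,610 before any cap.
Cumulative spending £0 + £1,610 = £1,610 stays under the £5,700 maximum.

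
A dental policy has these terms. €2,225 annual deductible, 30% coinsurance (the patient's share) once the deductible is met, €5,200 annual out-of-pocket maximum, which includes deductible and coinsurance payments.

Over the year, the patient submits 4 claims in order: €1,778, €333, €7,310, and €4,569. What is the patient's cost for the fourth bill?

#1 (€1,778): fully absorbed by the deductible. Patient pays €1,778; OOP now €1,778.
#2 (€333): all of it applies to the deductible. Cost to patient: €333. OOP to date €2,111.
#3 (€7,310): deductible takes €114, €7,196 remains; coinsurance €7,196 × 30% = €2,158.80. Cost to patient: €2,272.80. OOP to date €4,383.80.
#4 (€4,569): deductible met; 30% of €4,569 = €1,370.70. That would push OOP to €5,754.50, over the €5,200 cap, so patient pays €5,200 − €4,383.80 = €816.20.

€816.20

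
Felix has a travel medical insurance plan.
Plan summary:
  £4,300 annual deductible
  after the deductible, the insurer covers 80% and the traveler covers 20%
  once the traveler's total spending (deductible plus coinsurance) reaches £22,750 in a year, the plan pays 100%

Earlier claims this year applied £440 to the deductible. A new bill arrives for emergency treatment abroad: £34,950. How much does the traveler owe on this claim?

£10,078

Deductible still to meet: £4,300 − £440 = £3,860.
That leaves £34,950 − £3,860 = £31,090 for coinsurance.
Coinsurance: £31,090 × 20% = £6,218.
That puts the traveler's cost at £3,860 + £6,218 = £10,078 before any cap.
Year-to-date out-of-pocket becomes £440 + £10,078 = £10,518, still under the £22,750 maximum, so no cap applies.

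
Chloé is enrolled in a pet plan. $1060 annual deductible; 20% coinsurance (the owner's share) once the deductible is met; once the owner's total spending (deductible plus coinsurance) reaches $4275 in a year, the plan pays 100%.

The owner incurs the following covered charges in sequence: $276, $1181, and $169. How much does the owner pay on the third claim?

#1 ($276): fully absorbed by the deductible. Owner owes $276 (running OOP $276).
#2 ($1181): deductible takes $784, $397 remains; 20% of $397 = $79.40. Owner owes $863.40 (running OOP $1139.40).
#3 ($169): deductible already satisfied, so owner's share is 20% × $169 = $33.80. Cost to owner: $33.80. OOP to date $1173.20.

$33.80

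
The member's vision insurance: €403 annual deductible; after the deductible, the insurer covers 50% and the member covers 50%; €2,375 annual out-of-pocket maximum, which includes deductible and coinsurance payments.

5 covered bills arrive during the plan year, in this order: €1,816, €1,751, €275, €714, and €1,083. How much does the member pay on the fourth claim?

Claim 1 — €1,816: €403 to deductible, leaving €1,413; 50% of €1,413 = €706.50. Member pays €1,109.50; OOP now €1,109.50.
Claim 2 — €1,751: deductible already satisfied, so member's share is 50% × €1,751 = €875.50. Member pays €875.50; OOP now €1,985.
Claim 3 — €275: deductible already satisfied, so member's share is 50% × €275 = €137.50. Cost to member: €137.50. OOP to date €2,122.50.
Claim 4 — €714: 50% coinsurance on €714 = €357. That would push OOP to €2,479.50, over the €2,375 cap, so member pays €2,375 − €2,122.50 = €252.50.

€252.50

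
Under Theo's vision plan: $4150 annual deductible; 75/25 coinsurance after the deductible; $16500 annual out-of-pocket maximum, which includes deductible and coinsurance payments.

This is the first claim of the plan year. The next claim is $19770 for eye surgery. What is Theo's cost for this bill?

The full $4150 deductible is still open; $4150 of this bill applies to it.
After the $4150 deductible portion, $19770 − $4150 = $15620 is subject to coinsurance.
Member's 25% share of $15620 is $3905.
That puts the member's cost at $4150 + $3905 = $8055 before any cap.
Total out-of-pocket so far would be $0 + $8055 = $8055, below the $16500 cap — no reduction.

$8055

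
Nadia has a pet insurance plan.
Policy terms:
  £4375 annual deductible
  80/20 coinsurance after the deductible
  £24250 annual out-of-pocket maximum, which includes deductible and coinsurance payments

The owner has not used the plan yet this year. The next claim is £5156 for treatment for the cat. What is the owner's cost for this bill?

£4531.20

Deductible not yet touched, so the first £4375 of the bill goes to the deductible.
The remaining £781 (= £5156 − £4375) moves to coinsurance.
Coinsurance: £781 × 20% = £156.20.
So the owner owes £4375 + £156.20 = £4531.20 before any cap.
Year-to-date out-of-pocket becomes £0 + £4531.20 = £4531.20, still under the £24250 maximum, so no cap applies.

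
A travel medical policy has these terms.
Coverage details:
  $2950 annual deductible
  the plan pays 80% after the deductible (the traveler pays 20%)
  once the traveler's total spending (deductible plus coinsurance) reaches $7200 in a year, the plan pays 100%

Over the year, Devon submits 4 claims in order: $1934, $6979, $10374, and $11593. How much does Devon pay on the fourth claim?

#1 ($1934): all of it applies to the deductible. Cost to traveler: $1934. OOP to date $1934.
#2 ($6979): $1016 to deductible, leaving $5963; traveler's 20% is $1192.60. Cost to traveler: $2208.60. OOP to date $4142.60.
#3 ($10374): 20% coinsurance on $10374 = $2074.80. Traveler owes $2074.80 (running OOP $6217.40).
#4 ($11593): deductible already satisfied, so traveler's share is 20% × $11593 = $2318.60. That would push OOP to $8536, over the $7200 cap, so traveler pays $7200 − $6217.40 = $982.60.

$982.60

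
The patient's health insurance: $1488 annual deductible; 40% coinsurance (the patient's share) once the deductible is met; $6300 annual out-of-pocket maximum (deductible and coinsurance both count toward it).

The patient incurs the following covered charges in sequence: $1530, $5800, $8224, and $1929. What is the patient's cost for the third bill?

$2475.20

Claim 1 — $1530: $1488 to deductible, leaving $42; coinsurance $42 × 40% = $16.80. Patient pays $1504.80; OOP now $1504.80.
Claim 2 — $5800: deductible met; 40% of $5800 = $2320. Patient owes $2320 (running OOP $3824.80).
Claim 3 — $8224: deductible already satisfied, so patient's share is 40% × $8224 = $3289.60. OOP would hit $7114.40 > $6300, so the cap limits the patient to $6300 − $3824.80 = $2475.20.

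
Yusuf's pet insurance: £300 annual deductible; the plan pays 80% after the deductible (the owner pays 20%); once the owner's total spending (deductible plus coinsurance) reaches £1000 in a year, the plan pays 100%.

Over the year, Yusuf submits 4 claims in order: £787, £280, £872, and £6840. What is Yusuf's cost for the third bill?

£174.40

#1 (£787): deductible takes £300, £487 remains; owner's 20% is £97.40. Owner owes £397.40 (running OOP £397.40).
#2 (£280): deductible met; 20% of £280 = £56. Owner pays £56; OOP now £453.40.
#3 (£872): deductible already satisfied, so owner's share is 20% × £872 = £174.40. Owner owes £174.40 (running OOP £627.80).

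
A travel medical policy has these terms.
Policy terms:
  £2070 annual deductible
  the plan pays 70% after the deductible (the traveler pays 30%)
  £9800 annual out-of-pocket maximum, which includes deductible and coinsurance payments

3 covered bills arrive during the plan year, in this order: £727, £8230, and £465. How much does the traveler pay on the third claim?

£139.50

Bill 1, £727: all of it applies to the deductible. Cost to traveler: £727. OOP to date £727.
Bill 2, £8230: £1343 finishes the deductible; £6887 goes to coinsurance; 30% of £6887 = £2066.10. Traveler pays £3409.10; OOP now £4136.10.
Bill 3, £465: deductible met; 30% of £465 = £139.50. Traveler pays £139.50; OOP now £4275.60.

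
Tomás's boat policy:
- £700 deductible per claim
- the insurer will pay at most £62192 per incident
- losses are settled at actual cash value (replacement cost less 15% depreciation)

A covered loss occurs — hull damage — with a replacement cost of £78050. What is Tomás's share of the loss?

£15858

Depreciate 15%: the covered value is £78050 × 0.85 = £66342.50.
Subtract the deductible: £66342.50 − £700 = £65642.50.
£65642.50 exceeds the £62192 limit, so the insurer pays the limit: £62192.
Out of pocket: £78050 − £62192 = £15858.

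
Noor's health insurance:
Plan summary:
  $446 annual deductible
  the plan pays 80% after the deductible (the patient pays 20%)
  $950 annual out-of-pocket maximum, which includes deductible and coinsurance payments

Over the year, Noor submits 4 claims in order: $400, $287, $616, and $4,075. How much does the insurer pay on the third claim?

Bill 1, $400: entire amount goes to the deductible. Patient pays $400; OOP now $400. Insurer: $400 − $400 = $0.
Bill 2, $287: $46 to deductible, leaving $241; patient's 20% is $48.20. Patient pays $94.20; OOP now $494.20. Plan pays $287 − $94.20 = $192.80.
Bill 3, $616: deductible met; 20% of $616 = $123.20. Cost to patient: $123.20. OOP to date $617.40. Insurer: $616 − $123.20 = $492.80.

$492.80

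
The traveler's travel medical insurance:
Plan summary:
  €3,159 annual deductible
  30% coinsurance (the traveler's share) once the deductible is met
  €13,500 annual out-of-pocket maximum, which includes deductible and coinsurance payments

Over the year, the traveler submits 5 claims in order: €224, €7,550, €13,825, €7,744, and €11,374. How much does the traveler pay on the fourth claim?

€2,323.20

#1 (€224): all of it applies to the deductible. Traveler owes €224 (running OOP €224).
#2 (€7,550): deductible takes €2,935, €4,615 remains; traveler's 30% is €1,384.50. Cost to traveler: €4,319.50. OOP to date €4,543.50.
#3 (€13,825): 30% coinsurance on €13,825 = €4,147.50. Traveler pays €4,147.50; OOP now €8,691.
#4 (€7,744): deductible met; 30% of €7,744 = €2,323.20. Traveler pays €2,323.20; OOP now €11,014.20.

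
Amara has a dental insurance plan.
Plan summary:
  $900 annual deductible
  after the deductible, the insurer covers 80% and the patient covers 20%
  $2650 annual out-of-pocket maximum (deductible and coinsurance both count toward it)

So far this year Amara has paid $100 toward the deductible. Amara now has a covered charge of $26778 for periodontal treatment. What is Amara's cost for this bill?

Deductible still to meet: $900 − $100 = $800.
After the $800 deductible portion, $26778 − $800 = $25978 is subject to coinsurance.
20% of $25978 = $5195.60 falls to the patient.
So the patient owes $800 + $5195.60 = $5995.60 before any cap.
Year-to-date out-of-pocket would reach $100 + $5995.60 = $6095.60, above the $2650 maximum, so the patient pays only $2650 − $100 = $2550.

$2550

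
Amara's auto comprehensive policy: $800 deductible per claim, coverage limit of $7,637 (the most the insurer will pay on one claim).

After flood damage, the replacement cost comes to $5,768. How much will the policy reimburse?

After the deductible, $5,768 − $800 = $4,968 remains.
That's under the $7,637 cap, so the insurer reimburses the full $4,968.

$4,968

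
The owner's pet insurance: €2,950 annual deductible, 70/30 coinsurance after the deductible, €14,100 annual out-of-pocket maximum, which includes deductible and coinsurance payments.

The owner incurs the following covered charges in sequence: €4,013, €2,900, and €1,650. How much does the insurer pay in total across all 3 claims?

€3,929.10

Claim 1 — €4,013: €2,950 to deductible, leaving €1,063; coinsurance €1,063 × 30% = €318.90. Owner pays €3,268.90; OOP now €3,268.90. Plan pays €4,013 − €3,268.90 = €744.10.
Claim 2 — €2,900: deductible met; 30% of €2,900 = €870. Cost to owner: €870. OOP to date €4,138.90. Plan pays €2,900 − €870 = €2,030.
Claim 3 — €1,650: deductible met; 30% of €1,650 = €495. Owner pays €495; OOP now €4,633.90. Plan pays €1,650 − €495 = €1,155.
Insurer total = bills − owner's total = €8,563 − €4,633.90 = €3,929.10.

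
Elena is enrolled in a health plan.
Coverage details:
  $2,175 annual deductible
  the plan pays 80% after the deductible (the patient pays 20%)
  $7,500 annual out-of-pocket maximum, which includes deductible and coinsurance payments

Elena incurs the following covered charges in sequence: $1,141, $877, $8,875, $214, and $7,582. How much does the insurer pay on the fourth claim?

$171.20

Bill 1, $1,141: entire amount goes to the deductible. Cost to patient: $1,141. OOP to date $1,141. Plan pays $1,141 − $1,141 = $0.
Bill 2, $877: fully absorbed by the deductible. Cost to patient: $877. OOP to date $2,018. Plan pays $877 − $877 = $0.
Bill 3, $8,875: $157 to deductible, leaving $8,718; coinsurance $8,718 × 20% = $1,743.60. Patient pays $1,900.60; OOP now $3,918.60. Insurer: $8,875 − $1,900.60 = $6,974.40.
Bill 4, $214: deductible already satisfied, so patient's share is 20% × $214 = $42.80. Cost to patient: $42.80. OOP to date $3,961.40. Plan pays $214 − $42.80 = $171.20.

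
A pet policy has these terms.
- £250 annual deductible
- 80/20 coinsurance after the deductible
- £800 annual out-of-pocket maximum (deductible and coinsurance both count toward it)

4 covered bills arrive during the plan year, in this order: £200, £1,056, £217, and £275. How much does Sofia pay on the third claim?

Bill 1, £200: fully absorbed by the deductible. Cost to owner: £200. OOP to date £200.
Bill 2, £1,056: £50 finishes the deductible; £1,006 goes to coinsurance; coinsurance £1,006 × 20% = £201.20. Cost to owner: £251.20. OOP to date £451.20.
Bill 3, £217: 20% coinsurance on £217 = £43.40. Owner owes £43.40 (running OOP £494.60).

£43.40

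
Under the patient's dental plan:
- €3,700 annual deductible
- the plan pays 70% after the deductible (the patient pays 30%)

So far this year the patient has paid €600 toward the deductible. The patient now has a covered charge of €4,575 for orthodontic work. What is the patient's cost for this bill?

€3,542.50

Remaining deductible: €3,700 − €600 = €3,100.
That leaves €4,575 − €3,100 = €1,475 for coinsurance.
Coinsurance: €1,475 × 30% = €442.50.
So the patient owes €3,100 + €442.50 = €3,542.50.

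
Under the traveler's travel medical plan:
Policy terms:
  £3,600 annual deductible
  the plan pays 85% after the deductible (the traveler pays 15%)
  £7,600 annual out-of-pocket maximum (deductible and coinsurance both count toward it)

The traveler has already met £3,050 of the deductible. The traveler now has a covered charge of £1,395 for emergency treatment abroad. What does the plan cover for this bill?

£718.25

Remaining deductible: £3,600 − £3,050 = £550.
After the £550 deductible portion, £1,395 − £550 = £845 is subject to coinsurance.
15% of £845 = £126.75 falls to the traveler.
Traveler responsibility before any cap: £550 + £126.75 = £676.75.
Year-to-date out-of-pocket becomes £3,050 + £676.75 = £3,726.75, still under the £7,600 maximum, so no cap applies.
Insurer pays the balance: £1,395 − £676.75 = £718.25.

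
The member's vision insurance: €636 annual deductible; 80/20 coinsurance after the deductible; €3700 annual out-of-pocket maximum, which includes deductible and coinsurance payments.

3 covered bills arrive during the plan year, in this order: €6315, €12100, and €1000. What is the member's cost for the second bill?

Claim 1 — €6315: €636 to deductible, leaving €5679; member's 20% is €1135.80. Cost to member: €1771.80. OOP to date €1771.80.
Claim 2 — €12100: deductible already satisfied, so member's share is 20% × €12100 = €2420. OOP would hit €4191.80 > €3700, so the cap limits the member to €3700 − €1771.80 = €1928.20.

€1928.20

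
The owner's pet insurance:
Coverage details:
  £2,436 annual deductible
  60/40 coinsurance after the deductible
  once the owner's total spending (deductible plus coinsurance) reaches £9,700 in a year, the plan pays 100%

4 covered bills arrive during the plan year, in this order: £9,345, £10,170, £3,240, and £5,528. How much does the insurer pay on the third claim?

£2,807.60

Claim 1 (£9,345): £2,436 finishes the deductible; £6,909 goes to coinsurance; coinsurance £6,909 × 40% = £2,763.60. Owner pays £5,199.60; OOP now £5,199.60. Insurer: £9,345 − £5,199.60 = £4,145.40.
Claim 2 (£10,170): 40% coinsurance on £10,170 = £4,068. Owner pays £4,068; OOP now £9,267.60. Insurer: £10,170 − £4,068 = £6,102.
Claim 3 (£3,240): 40% coinsurance on £3,240 = £1,296. OOP would hit £10,563.60 > £9,700, so the cap limits the owner to £9,700 − £9,267.60 = £432.40. Plan pays £3,240 − £432.40 = £2,807.60.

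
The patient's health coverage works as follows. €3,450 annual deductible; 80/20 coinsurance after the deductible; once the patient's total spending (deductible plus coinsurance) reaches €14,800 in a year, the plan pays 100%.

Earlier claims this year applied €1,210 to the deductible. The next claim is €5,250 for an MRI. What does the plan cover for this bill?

€2,408

Deductible still to meet: €3,450 − €1,210 = €2,240.
The remaining €3,010 (= €5,250 − €2,240) moves to coinsurance.
Patient's 20% share of €3,010 is €602.
That puts the patient's cost at €2,240 + €602 = €2,842 before any cap.
Cumulative spending €1,210 + €2,842 = €4,052 stays under the €14,800 maximum.
The insurer covers the remainder: €5,250 − €2,842 = €2,408.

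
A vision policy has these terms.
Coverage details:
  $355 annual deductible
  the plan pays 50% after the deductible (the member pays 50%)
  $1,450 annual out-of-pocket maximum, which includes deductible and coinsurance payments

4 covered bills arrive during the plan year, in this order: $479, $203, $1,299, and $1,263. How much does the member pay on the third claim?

#1 ($479): $355 to deductible, leaving $124; 50% of $124 = $62. Member pays $417; OOP now $417.
#2 ($203): deductible already satisfied, so member's share is 50% × $203 = $101.50. Member pays $101.50; OOP now $518.50.
#3 ($1,299): deductible already satisfied, so member's share is 50% × $1,299 = $649.50. Member pays $649.50; OOP now $1,168.

$649.50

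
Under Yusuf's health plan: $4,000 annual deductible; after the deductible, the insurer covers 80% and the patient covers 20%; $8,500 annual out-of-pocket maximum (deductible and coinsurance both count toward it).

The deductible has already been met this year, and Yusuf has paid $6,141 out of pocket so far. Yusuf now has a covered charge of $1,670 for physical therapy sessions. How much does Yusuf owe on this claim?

With the deductible met, the entire $1,670 is subject to coinsurance.
Coinsurance: $1,670 × 20% = $334.
Year-to-date out-of-pocket becomes $6,141 + $334 = $6,475, still under the $8,500 maximum, so no cap applies.

$334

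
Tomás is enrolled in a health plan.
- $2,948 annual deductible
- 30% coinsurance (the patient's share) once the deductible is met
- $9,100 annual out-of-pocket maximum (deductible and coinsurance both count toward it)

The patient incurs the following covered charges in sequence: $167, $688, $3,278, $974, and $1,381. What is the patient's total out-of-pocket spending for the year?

$4,010

#1 ($167): fully absorbed by the deductible. Cost to patient: $167. OOP to date $167.
#2 ($688): fully absorbed by the deductible. Cost to patient: $688. OOP to date $855.
#3 ($3,278): $2,093 to deductible, leaving $1,185; coinsurance $1,185 × 30% = $355.50. Patient pays $2,448.50; OOP now $3,303.50.
#4 ($974): deductible already satisfied, so patient's share is 30% × $974 = $292.20. Patient owes $292.20 (running OOP $3,595.70).
#5 ($1,381): deductible already satisfied, so patient's share is 30% × $1,381 = $414.30. Patient pays $414.30; OOP now $4,010.
Summing the patient's payments: $167 + $688 + $2,448.50 + $292.20 + $414.30 = $4,010.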